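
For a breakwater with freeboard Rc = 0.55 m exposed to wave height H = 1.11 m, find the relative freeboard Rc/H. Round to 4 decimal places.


Relative freeboard = Rc / H
= 0.55 / 1.11
= 0.4955

0.4955


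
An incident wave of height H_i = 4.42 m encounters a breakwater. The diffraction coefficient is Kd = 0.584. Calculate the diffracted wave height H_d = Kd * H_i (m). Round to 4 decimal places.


H_d = Kd * H_i
H_d = 0.584 * 4.42
H_d = 2.5813 m

2.5813


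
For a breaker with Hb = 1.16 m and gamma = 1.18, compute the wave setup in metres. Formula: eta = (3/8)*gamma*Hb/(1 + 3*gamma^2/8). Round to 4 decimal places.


eta = (3/8) * gamma * Hb / (1 + 3*gamma^2/8)
Numerator = (3/8) * 1.18 * 1.16 = 0.513300
Denominator = 1 + 3*1.18^2/8 = 1 + 0.522150 = 1.522150
eta = 0.513300 / 1.522150
eta = 0.3372 m

0.3372


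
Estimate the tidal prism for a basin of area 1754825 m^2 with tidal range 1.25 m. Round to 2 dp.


Tidal prism = Area * Tidal range
P = 1754825 * 1.25
P = 2193531.25 m^3

2193531.25


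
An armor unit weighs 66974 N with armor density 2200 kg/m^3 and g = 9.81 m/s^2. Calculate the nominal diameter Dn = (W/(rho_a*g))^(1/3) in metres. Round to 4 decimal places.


V = W / (rho_a * g)
V = 66974 / (2200 * 9.81)
V = 66974 / 21582.00
V = 3.103234 m^3
Dn = V^(1/3) = 3.103234^(1/3)
Dn = 1.4586 m

1.4586


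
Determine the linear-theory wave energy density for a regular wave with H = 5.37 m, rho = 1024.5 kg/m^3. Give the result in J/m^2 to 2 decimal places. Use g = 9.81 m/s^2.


E = (1/8) * rho * g * H^2
E = (1/8) * 1024.5 * 9.81 * 5.37^2
E = 0.125 * 1024.5 * 9.81 * 28.8369
E = 36227.60 J/m^2

36227.60


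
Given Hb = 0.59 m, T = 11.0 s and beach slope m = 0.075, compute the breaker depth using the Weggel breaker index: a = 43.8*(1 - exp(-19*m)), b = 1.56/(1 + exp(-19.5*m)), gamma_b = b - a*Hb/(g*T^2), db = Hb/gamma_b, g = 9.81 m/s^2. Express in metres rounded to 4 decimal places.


a = 43.8 * (1 - exp(-19 * m))
exp(-19 * 0.075) = exp(-1.4250) = 0.240508
a = 43.8 * (1 - 0.240508) = 33.265729
b = 1.56 / (1 + exp(-19.5 * m))
exp(-19.5 * 0.075) = exp(-1.4625) = 0.231656
b = 1.56 / (1 + 0.231656) = 1.266587
Hb / (g * T^2) = 0.59 / (9.81 * 11.0^2) = 0.59 / 1187.0100 = 0.00049705
gamma_b = b - a * Hb/(g*T^2) = 1.266587 - 33.265729 * 0.00049705 = 1.250052
db = Hb / gamma_b = 0.59 / 1.250052
db = 0.4720 m

0.4720


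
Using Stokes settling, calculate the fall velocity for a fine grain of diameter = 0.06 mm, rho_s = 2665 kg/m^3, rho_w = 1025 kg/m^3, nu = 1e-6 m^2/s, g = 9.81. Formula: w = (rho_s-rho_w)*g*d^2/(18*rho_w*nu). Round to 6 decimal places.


w = (rho_s - rho_w) * g * d^2 / (18 * rho_w * nu)
d = 0.06 mm = 0.000060 m
rho_s - rho_w = 2665 - 1025 = 1640
Numerator = 1640 * 9.81 * (0.000060)^2 = 0.000057918240
Denominator = 18 * 1025 * 1e-6 = 0.018450
w = 0.003139 m/s

0.003139


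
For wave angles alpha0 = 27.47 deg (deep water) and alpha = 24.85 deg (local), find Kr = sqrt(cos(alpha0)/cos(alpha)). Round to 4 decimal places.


Kr = sqrt(cos(alpha0) / cos(alpha))
cos(27.47) = 0.887252
cos(24.85) = 0.907411
Kr = sqrt(0.887252 / 0.907411)
Kr = sqrt(0.977784)
Kr = 0.9888

0.9888


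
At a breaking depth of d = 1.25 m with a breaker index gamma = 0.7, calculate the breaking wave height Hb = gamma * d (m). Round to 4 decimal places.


Hb = gamma * d
Hb = 0.7 * 1.25
Hb = 0.8750 m

0.8750


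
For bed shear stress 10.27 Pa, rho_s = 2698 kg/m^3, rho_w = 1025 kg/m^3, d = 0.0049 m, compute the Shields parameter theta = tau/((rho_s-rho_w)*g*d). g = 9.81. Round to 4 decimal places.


theta = tau / ((rho_s - rho_w) * g * d)
rho_s - rho_w = 2698 - 1025 = 1673
Denominator = 1673 * 9.81 * 0.0049 = 80.419437
theta = 10.27 / 80.419437
theta = 0.1277

0.1277


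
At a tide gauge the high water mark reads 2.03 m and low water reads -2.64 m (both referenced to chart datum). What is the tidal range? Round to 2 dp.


Tidal range = High water - Low water
Tidal range = 2.03 - (-2.64)
Tidal range = 4.67 m

4.67


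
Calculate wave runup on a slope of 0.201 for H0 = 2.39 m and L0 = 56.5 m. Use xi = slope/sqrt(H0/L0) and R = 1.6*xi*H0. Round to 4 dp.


xi = slope / sqrt(H0/L0)
H0/L0 = 2.39/56.5 = 0.042301
sqrt(0.042301) = 0.205672
xi = 0.201 / 0.205672 = 0.977285
R = 1.6 * xi * H0 = 1.6 * 0.977285 * 2.39
R = 3.7371 m

3.7371


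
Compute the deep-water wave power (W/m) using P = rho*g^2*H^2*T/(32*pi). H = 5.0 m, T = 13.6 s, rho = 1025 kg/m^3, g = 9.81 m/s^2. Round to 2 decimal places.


P = rho * g^2 * H^2 * T / (32 * pi)
P = 1025 * 9.81^2 * 5.0^2 * 13.6 / (32 * pi)
P = 1025 * 96.2361 * 25.0000 * 13.6 / 100.53096
P = 333611.45 W/m

333611.45


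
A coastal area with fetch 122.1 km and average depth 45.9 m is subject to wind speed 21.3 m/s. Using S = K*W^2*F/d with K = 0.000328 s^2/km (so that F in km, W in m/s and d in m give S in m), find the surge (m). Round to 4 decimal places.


S = K * W^2 * F / d
W^2 = 21.3^2 = 453.69
S = 0.000328 * 453.69 * 122.1 / 45.9
Numerator = 0.000328 * 453.69 * 122.1 = 18.169740
S = 18.169740 / 45.9 = 0.3959 m

0.3959


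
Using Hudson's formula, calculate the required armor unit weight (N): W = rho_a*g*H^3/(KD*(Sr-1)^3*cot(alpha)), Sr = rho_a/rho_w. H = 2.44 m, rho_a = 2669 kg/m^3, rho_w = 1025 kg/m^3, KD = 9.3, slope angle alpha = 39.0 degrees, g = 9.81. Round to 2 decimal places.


Sr = rho_a / rho_w = 2669 / 1025 = 2.603902
(Sr - 1) = 1.603902
(Sr - 1)^3 = 4.126044
cot(39.0) = 1 / tan(39.0) = 1 / 0.809784 = 1.234897
Numerator = 2669 * 9.81 * 2.44^3 = 380353.1875
Denominator = 9.3 * 4.126044 * 1.234897 = 47.385731
W = 380353.1875 / 47.385731
W = 8026.75 N

8026.75


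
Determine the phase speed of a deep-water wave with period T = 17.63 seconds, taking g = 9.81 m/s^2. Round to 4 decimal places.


We use the deep-water celerity formula:
C = g * T / (2 * pi)
C = 9.81 * 17.63 / (2 * 3.14159...)
C = 172.950300 / 6.283185
C = 27.5259 m/s

27.5259


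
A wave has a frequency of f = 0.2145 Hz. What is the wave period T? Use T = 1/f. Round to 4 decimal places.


T = 1 / f
T = 1 / 0.2145
T = 4.6620 s

4.6620


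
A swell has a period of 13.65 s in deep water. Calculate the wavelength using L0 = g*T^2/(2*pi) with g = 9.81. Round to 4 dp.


L0 = g * T^2 / (2 * pi)
L0 = 9.81 * 13.65^2 / (2 * pi)
L0 = 9.81 * 186.3225 / 6.28319
L0 = 1827.8237 / 6.28319
L0 = 290.9072 m

290.9072


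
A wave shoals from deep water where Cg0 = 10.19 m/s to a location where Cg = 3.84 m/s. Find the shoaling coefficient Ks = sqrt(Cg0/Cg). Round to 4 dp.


Ks = sqrt(Cg0 / Cg)
Ks = sqrt(10.19 / 3.84)
Ks = sqrt(2.6536)
Ks = 1.6290

1.6290


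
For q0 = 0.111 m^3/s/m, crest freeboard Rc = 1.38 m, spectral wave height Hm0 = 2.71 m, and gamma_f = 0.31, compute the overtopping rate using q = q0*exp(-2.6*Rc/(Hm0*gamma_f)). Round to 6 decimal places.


q = q0 * exp(-2.6 * Rc / (Hm0 * gamma_f))
Exponent = -2.6 * 1.38 / (2.71 * 0.31)
= -2.6 * 1.38 / 0.8401
= -4.270920
exp(-4.270920) = 0.013969
q = 0.111 * 0.013969
q = 0.001551 m^3/s/m

0.001551


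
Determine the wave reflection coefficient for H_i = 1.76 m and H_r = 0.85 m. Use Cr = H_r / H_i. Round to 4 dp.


Cr = H_r / H_i
Cr = 0.85 / 1.76
Cr = 0.4830

0.4830


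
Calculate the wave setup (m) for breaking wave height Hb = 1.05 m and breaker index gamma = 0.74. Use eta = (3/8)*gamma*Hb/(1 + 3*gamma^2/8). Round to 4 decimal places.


eta = (3/8) * gamma * Hb / (1 + 3*gamma^2/8)
Numerator = (3/8) * 0.74 * 1.05 = 0.291375
Denominator = 1 + 3*0.74^2/8 = 1 + 0.205350 = 1.205350
eta = 0.291375 / 1.205350
eta = 0.2417 m

0.2417


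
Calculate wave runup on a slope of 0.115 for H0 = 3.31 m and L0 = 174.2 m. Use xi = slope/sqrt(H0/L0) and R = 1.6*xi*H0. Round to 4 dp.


xi = slope / sqrt(H0/L0)
H0/L0 = 3.31/174.2 = 0.019001
sqrt(0.019001) = 0.137845
xi = 0.115 / 0.137845 = 0.834272
R = 1.6 * xi * H0 = 1.6 * 0.834272 * 3.31
R = 4.4183 m

4.4183


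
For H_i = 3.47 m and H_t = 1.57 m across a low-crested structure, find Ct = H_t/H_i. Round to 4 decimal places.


Ct = H_t / H_i
Ct = 1.57 / 3.47
Ct = 0.4524

0.4524


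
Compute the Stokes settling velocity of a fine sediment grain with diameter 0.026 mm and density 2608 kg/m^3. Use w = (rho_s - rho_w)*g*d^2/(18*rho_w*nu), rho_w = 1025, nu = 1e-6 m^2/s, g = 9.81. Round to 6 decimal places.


w = (rho_s - rho_w) * g * d^2 / (18 * rho_w * nu)
d = 0.026 mm = 0.000026 m
rho_s - rho_w = 2608 - 1025 = 1583
Numerator = 1583 * 9.81 * (0.000026)^2 = 0.000010497759
Denominator = 18 * 1025 * 1e-6 = 0.018450
w = 0.000569 m/s

0.000569


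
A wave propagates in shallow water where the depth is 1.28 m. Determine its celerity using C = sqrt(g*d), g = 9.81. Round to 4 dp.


Using the shallow-water approximation:
C = sqrt(g * d) = sqrt(9.81 * 1.28)
C = sqrt(12.5568)
C = 3.5436 m/s

3.5436


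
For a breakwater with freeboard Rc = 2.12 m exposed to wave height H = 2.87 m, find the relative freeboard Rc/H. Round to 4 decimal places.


Relative freeboard = Rc / H
= 2.12 / 2.87
= 0.7387

0.7387


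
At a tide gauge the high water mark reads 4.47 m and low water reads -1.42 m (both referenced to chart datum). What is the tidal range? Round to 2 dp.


Tidal range = High water - Low water
Tidal range = 4.47 - (-1.42)
Tidal range = 5.89 m

5.89


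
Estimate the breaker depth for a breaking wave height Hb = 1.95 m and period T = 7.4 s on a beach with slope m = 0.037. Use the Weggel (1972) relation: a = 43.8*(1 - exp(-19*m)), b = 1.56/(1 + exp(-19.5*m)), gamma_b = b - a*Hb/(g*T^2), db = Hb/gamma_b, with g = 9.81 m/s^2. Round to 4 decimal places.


a = 43.8 * (1 - exp(-19 * m))
exp(-19 * 0.037) = exp(-0.7030) = 0.495098
a = 43.8 * (1 - 0.495098) = 22.114717
b = 1.56 / (1 + exp(-19.5 * m))
exp(-19.5 * 0.037) = exp(-0.7215) = 0.486023
b = 1.56 / (1 + 0.486023) = 1.049782
Hb / (g * T^2) = 1.95 / (9.81 * 7.4^2) = 1.95 / 537.1956 = 0.00362996
gamma_b = b - a * Hb/(g*T^2) = 1.049782 - 22.114717 * 0.00362996 = 0.969506
db = Hb / gamma_b = 1.95 / 0.969506
db = 2.0113 m

2.0113


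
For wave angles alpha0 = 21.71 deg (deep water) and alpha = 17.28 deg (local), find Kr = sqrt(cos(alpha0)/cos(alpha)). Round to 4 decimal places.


Kr = sqrt(cos(alpha0) / cos(alpha))
cos(21.71) = 0.929068
cos(17.28) = 0.954865
Kr = sqrt(0.929068 / 0.954865)
Kr = sqrt(0.972984)
Kr = 0.9864

0.9864


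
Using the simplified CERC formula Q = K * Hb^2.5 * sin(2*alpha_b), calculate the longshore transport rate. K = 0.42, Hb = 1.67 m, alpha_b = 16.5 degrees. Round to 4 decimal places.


Q = K * Hb^2.5 * sin(2 * alpha_b)
Hb^2.5 = 1.67^2.5 = 3.604053
sin(2 * 16.5) = sin(33.0) = 0.544639
Q = 0.42 * 3.604053 * 0.544639
Q = 0.8244 m^3/s

0.8244


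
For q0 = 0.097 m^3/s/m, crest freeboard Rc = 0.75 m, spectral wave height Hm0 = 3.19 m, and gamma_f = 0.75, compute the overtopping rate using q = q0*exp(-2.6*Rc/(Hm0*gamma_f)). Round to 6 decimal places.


q = q0 * exp(-2.6 * Rc / (Hm0 * gamma_f))
Exponent = -2.6 * 0.75 / (3.19 * 0.75)
= -2.6 * 0.75 / 2.3925
= -0.815047
exp(-0.815047) = 0.442619
q = 0.097 * 0.442619
q = 0.042934 m^3/s/m

0.042934


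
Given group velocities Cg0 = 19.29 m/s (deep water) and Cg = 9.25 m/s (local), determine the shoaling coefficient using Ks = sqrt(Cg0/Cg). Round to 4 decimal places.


Ks = sqrt(Cg0 / Cg)
Ks = sqrt(19.29 / 9.25)
Ks = sqrt(2.0854)
Ks = 1.4441

1.4441


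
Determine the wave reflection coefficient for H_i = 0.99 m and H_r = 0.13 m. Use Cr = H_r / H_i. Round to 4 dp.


Cr = H_r / H_i
Cr = 0.13 / 0.99
Cr = 0.1313

0.1313


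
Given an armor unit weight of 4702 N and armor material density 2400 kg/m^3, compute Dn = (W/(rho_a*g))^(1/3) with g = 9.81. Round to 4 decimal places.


V = W / (rho_a * g)
V = 4702 / (2400 * 9.81)
V = 4702 / 23544.00
V = 0.199711 m^3
Dn = V^(1/3) = 0.199711^(1/3)
Dn = 0.5845 m

0.5845


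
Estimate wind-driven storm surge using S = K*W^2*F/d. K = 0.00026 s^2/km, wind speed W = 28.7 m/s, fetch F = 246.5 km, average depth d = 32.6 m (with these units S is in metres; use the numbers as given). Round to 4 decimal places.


S = K * W^2 * F / d
W^2 = 28.7^2 = 823.69
S = 0.00026 * 823.69 * 246.5 / 32.6
Numerator = 0.00026 * 823.69 * 246.5 = 52.790292
S = 52.790292 / 32.6 = 1.6193 m

1.6193


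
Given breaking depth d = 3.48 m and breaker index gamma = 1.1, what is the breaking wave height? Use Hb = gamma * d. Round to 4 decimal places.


Hb = gamma * d
Hb = 1.1 * 3.48
Hb = 3.8280 m

3.8280


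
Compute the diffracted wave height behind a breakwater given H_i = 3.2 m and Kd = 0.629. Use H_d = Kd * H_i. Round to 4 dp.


H_d = Kd * H_i
H_d = 0.629 * 3.2
H_d = 2.0128 m

2.0128


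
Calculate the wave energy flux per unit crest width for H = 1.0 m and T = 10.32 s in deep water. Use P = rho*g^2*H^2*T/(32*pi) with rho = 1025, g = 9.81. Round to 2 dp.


P = rho * g^2 * H^2 * T / (32 * pi)
P = 1025 * 9.81^2 * 1.0^2 * 10.32 / (32 * pi)
P = 1025 * 96.2361 * 1.0000 * 10.32 / 100.53096
P = 10126.09 W/m

10126.09


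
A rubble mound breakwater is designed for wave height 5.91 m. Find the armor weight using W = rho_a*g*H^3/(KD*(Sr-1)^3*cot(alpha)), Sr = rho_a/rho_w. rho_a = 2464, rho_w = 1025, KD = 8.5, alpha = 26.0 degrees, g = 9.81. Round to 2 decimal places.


Sr = rho_a / rho_w = 2464 / 1025 = 2.403902
(Sr - 1) = 1.403902
(Sr - 1)^3 = 2.767010
cot(26.0) = 1 / tan(26.0) = 1 / 0.487733 = 2.050304
Numerator = 2464 * 9.81 * 5.91^3 = 4989673.7882
Denominator = 8.5 * 2.767010 * 2.050304 = 48.222302
W = 4989673.7882 / 48.222302
W = 103472.33 N

103472.33


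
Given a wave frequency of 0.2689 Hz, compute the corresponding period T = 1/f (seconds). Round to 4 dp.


T = 1 / f
T = 1 / 0.2689
T = 3.7189 s

3.7189


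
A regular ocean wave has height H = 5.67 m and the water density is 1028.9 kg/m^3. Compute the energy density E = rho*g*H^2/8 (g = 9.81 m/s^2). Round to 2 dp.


E = (1/8) * rho * g * H^2
E = (1/8) * 1028.9 * 9.81 * 5.67^2
E = 0.125 * 1028.9 * 9.81 * 32.1489
E = 40561.90 J/m^2

40561.90


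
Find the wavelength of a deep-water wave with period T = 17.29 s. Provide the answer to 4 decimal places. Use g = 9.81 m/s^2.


L0 = g * T^2 / (2 * pi)
L0 = 9.81 * 17.29^2 / (2 * pi)
L0 = 9.81 * 298.9441 / 6.28319
L0 = 2932.6416 / 6.28319
L0 = 466.7444 m

466.7444


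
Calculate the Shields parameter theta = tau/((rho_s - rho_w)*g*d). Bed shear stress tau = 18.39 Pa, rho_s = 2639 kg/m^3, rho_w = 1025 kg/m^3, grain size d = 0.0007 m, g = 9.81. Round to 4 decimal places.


theta = tau / ((rho_s - rho_w) * g * d)
rho_s - rho_w = 2639 - 1025 = 1614
Denominator = 1614 * 9.81 * 0.0007 = 11.083338
theta = 18.39 / 11.083338
theta = 1.6592

1.6592


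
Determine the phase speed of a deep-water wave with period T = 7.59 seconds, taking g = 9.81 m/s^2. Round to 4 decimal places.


We use the deep-water celerity formula:
C = g * T / (2 * pi)
C = 9.81 * 7.59 / (2 * 3.14159...)
C = 74.457900 / 6.283185
C = 11.8503 m/s

11.8503


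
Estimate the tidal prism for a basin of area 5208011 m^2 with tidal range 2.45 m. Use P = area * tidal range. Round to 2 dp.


Tidal prism = Area * Tidal range
P = 5208011 * 2.45
P = 12759626.95 m^3

12759626.95


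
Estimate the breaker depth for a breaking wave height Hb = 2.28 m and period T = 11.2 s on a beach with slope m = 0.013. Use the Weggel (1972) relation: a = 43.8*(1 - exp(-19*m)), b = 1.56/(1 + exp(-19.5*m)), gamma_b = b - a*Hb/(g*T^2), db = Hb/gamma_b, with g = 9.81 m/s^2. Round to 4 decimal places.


a = 43.8 * (1 - exp(-19 * m))
exp(-19 * 0.013) = exp(-0.2470) = 0.781141
a = 43.8 * (1 - 0.781141) = 9.586038
b = 1.56 / (1 + exp(-19.5 * m))
exp(-19.5 * 0.013) = exp(-0.2535) = 0.776080
b = 1.56 / (1 + 0.776080) = 0.878339
Hb / (g * T^2) = 2.28 / (9.81 * 11.2^2) = 2.28 / 1230.5664 = 0.00185281
gamma_b = b - a * Hb/(g*T^2) = 0.878339 - 9.586038 * 0.00185281 = 0.860578
db = Hb / gamma_b = 2.28 / 0.860578
db = 2.6494 m

2.6494


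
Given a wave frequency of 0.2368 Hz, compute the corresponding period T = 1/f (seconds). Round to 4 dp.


T = 1 / f
T = 1 / 0.2368
T = 4.2230 s

4.2230


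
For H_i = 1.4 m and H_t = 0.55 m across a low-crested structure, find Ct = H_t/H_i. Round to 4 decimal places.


Ct = H_t / H_i
Ct = 0.55 / 1.4
Ct = 0.3929

0.3929


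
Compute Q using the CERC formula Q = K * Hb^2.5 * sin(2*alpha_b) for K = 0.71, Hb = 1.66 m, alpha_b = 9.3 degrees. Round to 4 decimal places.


Q = K * Hb^2.5 * sin(2 * alpha_b)
Hb^2.5 = 1.66^2.5 = 3.550342
sin(2 * 9.3) = sin(18.6) = 0.318959
Q = 0.71 * 3.550342 * 0.318959
Q = 0.8040 m^3/s

0.8040


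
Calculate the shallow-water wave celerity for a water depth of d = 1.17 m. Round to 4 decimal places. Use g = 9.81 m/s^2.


Using the shallow-water approximation:
C = sqrt(g * d) = sqrt(9.81 * 1.17)
C = sqrt(11.4777)
C = 3.3879 m/s

3.3879


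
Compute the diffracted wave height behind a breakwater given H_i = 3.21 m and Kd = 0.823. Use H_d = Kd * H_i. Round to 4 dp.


H_d = Kd * H_i
H_d = 0.823 * 3.21
H_d = 2.6418 m

2.6418


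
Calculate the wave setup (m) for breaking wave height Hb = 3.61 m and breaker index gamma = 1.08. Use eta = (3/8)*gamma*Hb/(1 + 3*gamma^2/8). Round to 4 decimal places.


eta = (3/8) * gamma * Hb / (1 + 3*gamma^2/8)
Numerator = (3/8) * 1.08 * 3.61 = 1.462050
Denominator = 1 + 3*1.08^2/8 = 1 + 0.437400 = 1.437400
eta = 1.462050 / 1.437400
eta = 1.0171 m

1.0171


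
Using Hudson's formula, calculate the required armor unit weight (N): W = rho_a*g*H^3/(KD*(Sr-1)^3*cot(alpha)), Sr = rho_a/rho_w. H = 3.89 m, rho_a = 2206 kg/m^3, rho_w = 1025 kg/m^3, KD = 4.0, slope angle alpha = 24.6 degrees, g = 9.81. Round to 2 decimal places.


Sr = rho_a / rho_w = 2206 / 1025 = 2.152195
(Sr - 1) = 1.152195
(Sr - 1)^3 = 1.529601
cot(24.6) = 1 / tan(24.6) = 1 / 0.457836 = 2.184189
Numerator = 2206 * 9.81 * 3.89^3 = 1273864.7481
Denominator = 4.0 * 1.529601 * 2.184189 = 13.363751
W = 1273864.7481 / 13.363751
W = 95322.39 N

95322.39


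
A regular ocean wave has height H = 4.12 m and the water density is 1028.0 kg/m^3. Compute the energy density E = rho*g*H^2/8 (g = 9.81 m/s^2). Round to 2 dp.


E = (1/8) * rho * g * H^2
E = (1/8) * 1028.0 * 9.81 * 4.12^2
E = 0.125 * 1028.0 * 9.81 * 16.9744
E = 21397.67 J/m^2

21397.67


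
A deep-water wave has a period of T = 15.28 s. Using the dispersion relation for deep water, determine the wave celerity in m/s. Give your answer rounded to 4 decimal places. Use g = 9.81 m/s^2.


We use the deep-water celerity formula:
C = g * T / (2 * pi)
C = 9.81 * 15.28 / (2 * 3.14159...)
C = 149.896800 / 6.283185
C = 23.8568 m/s

23.8568


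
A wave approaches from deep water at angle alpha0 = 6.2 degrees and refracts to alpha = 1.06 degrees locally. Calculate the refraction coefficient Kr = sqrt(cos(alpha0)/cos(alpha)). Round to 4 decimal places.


Kr = sqrt(cos(alpha0) / cos(alpha))
cos(6.2) = 0.994151
cos(1.06) = 0.999829
Kr = sqrt(0.994151 / 0.999829)
Kr = sqrt(0.994321)
Kr = 0.9972

0.9972


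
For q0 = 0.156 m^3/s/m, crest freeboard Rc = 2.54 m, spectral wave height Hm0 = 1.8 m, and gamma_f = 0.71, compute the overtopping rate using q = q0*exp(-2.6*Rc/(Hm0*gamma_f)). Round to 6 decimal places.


q = q0 * exp(-2.6 * Rc / (Hm0 * gamma_f))
Exponent = -2.6 * 2.54 / (1.8 * 0.71)
= -2.6 * 2.54 / 1.2780
= -5.167449
exp(-5.167449) = 0.005699
q = 0.156 * 0.005699
q = 0.000889 m^3/s/m

0.000889


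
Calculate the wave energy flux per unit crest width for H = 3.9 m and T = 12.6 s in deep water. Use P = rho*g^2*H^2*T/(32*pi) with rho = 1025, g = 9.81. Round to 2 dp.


P = rho * g^2 * H^2 * T / (32 * pi)
P = 1025 * 9.81^2 * 3.9^2 * 12.6 / (32 * pi)
P = 1025 * 96.2361 * 15.2100 * 12.6 / 100.53096
P = 188045.00 W/m

188045.00


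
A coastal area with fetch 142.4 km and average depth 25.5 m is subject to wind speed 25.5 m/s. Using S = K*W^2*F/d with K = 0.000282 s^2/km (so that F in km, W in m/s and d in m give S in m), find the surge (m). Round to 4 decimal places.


S = K * W^2 * F / d
W^2 = 25.5^2 = 650.25
S = 0.000282 * 650.25 * 142.4 / 25.5
Numerator = 0.000282 * 650.25 * 142.4 = 26.111959
S = 26.111959 / 25.5 = 1.0240 m

1.0240


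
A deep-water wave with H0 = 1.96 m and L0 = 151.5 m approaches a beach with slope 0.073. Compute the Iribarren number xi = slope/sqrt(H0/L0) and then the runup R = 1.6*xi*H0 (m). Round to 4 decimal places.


xi = slope / sqrt(H0/L0)
H0/L0 = 1.96/151.5 = 0.012937
sqrt(0.012937) = 0.113742
xi = 0.073 / 0.113742 = 0.641802
R = 1.6 * xi * H0 = 1.6 * 0.641802 * 1.96
R = 2.0127 m

2.0127


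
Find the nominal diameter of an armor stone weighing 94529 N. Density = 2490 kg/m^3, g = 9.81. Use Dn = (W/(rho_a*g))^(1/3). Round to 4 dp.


V = W / (rho_a * g)
V = 94529 / (2490 * 9.81)
V = 94529 / 24426.90
V = 3.869873 m^3
Dn = V^(1/3) = 3.869873^(1/3)
Dn = 1.5700 m

1.5700


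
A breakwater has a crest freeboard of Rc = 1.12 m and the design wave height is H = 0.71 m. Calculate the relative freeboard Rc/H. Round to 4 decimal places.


Relative freeboard = Rc / H
= 1.12 / 0.71
= 1.5775

1.5775


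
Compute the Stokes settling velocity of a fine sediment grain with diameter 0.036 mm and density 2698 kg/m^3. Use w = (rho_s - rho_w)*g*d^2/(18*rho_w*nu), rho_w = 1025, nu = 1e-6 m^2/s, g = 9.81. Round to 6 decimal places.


w = (rho_s - rho_w) * g * d^2 / (18 * rho_w * nu)
d = 0.036 mm = 0.000036 m
rho_s - rho_w = 2698 - 1025 = 1673
Numerator = 1673 * 9.81 * (0.000036)^2 = 0.000021270120
Denominator = 18 * 1025 * 1e-6 = 0.018450
w = 0.001153 m/s

0.001153


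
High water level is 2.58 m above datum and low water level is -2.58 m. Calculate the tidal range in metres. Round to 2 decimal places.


Tidal range = High water - Low water
Tidal range = 2.58 - (-2.58)
Tidal range = 5.16 m

5.16


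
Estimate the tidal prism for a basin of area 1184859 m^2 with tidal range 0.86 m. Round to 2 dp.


Tidal prism = Area * Tidal range
P = 1184859 * 0.86
P = 1018978.74 m^3

1018978.74


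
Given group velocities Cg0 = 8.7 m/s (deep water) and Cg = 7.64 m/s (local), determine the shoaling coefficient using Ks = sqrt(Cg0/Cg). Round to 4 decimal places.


Ks = sqrt(Cg0 / Cg)
Ks = sqrt(8.7 / 7.64)
Ks = sqrt(1.1387)
Ks = 1.0671

1.0671


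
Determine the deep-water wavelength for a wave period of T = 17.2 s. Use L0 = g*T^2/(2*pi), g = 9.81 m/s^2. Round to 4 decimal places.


L0 = g * T^2 / (2 * pi)
L0 = 9.81 * 17.2^2 / (2 * pi)
L0 = 9.81 * 295.8400 / 6.28319
L0 = 2902.1904 / 6.28319
L0 = 461.8979 m

461.8979


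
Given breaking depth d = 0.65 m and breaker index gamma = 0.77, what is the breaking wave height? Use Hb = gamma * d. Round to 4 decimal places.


Hb = gamma * d
Hb = 0.77 * 0.65
Hb = 0.5005 m

0.5005


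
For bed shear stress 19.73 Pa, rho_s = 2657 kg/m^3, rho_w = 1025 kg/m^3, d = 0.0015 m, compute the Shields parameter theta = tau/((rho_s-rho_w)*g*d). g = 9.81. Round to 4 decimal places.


theta = tau / ((rho_s - rho_w) * g * d)
rho_s - rho_w = 2657 - 1025 = 1632
Denominator = 1632 * 9.81 * 0.0015 = 24.014880
theta = 19.73 / 24.014880
theta = 0.8216

0.8216


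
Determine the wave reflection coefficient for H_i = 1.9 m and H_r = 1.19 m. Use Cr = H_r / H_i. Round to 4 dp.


Cr = H_r / H_i
Cr = 1.19 / 1.9
Cr = 0.6263

0.6263


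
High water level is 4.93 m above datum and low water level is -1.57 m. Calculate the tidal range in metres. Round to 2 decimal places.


Tidal range = High water - Low water
Tidal range = 4.93 - (-1.57)
Tidal range = 6.50 m

6.50


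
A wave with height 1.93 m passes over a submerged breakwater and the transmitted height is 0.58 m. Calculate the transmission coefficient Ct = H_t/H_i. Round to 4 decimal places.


Ct = H_t / H_i
Ct = 0.58 / 1.93
Ct = 0.3005

0.3005


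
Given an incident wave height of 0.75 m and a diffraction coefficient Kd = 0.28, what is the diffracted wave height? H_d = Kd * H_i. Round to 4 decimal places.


H_d = Kd * H_i
H_d = 0.28 * 0.75
H_d = 0.2100 m

0.2100


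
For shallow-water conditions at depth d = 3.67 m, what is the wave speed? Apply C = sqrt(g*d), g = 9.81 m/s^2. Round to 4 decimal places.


Using the shallow-water approximation:
C = sqrt(g * d) = sqrt(9.81 * 3.67)
C = sqrt(36.0027)
C = 6.0002 m/s

6.0002


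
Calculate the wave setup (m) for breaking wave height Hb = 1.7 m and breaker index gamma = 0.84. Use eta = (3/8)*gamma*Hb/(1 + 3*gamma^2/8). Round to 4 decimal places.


eta = (3/8) * gamma * Hb / (1 + 3*gamma^2/8)
Numerator = (3/8) * 0.84 * 1.7 = 0.535500
Denominator = 1 + 3*0.84^2/8 = 1 + 0.264600 = 1.264600
eta = 0.535500 / 1.264600
eta = 0.4235 m

0.4235


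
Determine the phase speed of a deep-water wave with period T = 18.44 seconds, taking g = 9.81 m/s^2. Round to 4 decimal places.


We use the deep-water celerity formula:
C = g * T / (2 * pi)
C = 9.81 * 18.44 / (2 * 3.14159...)
C = 180.896400 / 6.283185
C = 28.7906 m/s

28.7906


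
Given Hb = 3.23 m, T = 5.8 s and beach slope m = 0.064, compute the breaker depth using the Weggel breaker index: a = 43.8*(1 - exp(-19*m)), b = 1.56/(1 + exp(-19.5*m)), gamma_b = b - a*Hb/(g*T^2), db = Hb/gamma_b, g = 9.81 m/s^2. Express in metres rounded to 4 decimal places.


a = 43.8 * (1 - exp(-19 * m))
exp(-19 * 0.064) = exp(-1.2160) = 0.296413
a = 43.8 * (1 - 0.296413) = 30.817091
b = 1.56 / (1 + exp(-19.5 * m))
exp(-19.5 * 0.064) = exp(-1.2480) = 0.287078
b = 1.56 / (1 + 0.287078) = 1.212047
Hb / (g * T^2) = 3.23 / (9.81 * 5.8^2) = 3.23 / 330.0084 = 0.00978763
gamma_b = b - a * Hb/(g*T^2) = 1.212047 - 30.817091 * 0.00978763 = 0.910421
db = Hb / gamma_b = 3.23 / 0.910421
db = 3.5478 m

3.5478


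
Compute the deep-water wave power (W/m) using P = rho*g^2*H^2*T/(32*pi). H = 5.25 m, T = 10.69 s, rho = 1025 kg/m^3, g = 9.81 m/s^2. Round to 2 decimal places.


P = rho * g^2 * H^2 * T / (32 * pi)
P = 1025 * 9.81^2 * 5.25^2 * 10.69 / (32 * pi)
P = 1025 * 96.2361 * 27.5625 * 10.69 / 100.53096
P = 289106.82 W/m

289106.82


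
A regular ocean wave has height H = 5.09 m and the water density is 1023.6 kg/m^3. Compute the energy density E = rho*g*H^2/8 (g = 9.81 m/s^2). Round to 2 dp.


E = (1/8) * rho * g * H^2
E = (1/8) * 1023.6 * 9.81 * 5.09^2
E = 0.125 * 1023.6 * 9.81 * 25.9081
E = 32519.58 J/m^2

32519.58


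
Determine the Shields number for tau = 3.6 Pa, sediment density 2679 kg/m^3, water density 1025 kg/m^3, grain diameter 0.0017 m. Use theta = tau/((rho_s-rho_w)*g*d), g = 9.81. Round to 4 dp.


theta = tau / ((rho_s - rho_w) * g * d)
rho_s - rho_w = 2679 - 1025 = 1654
Denominator = 1654 * 9.81 * 0.0017 = 27.583758
theta = 3.6 / 27.583758
theta = 0.1305

0.1305


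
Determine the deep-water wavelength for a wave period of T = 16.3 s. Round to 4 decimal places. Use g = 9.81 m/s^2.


L0 = g * T^2 / (2 * pi)
L0 = 9.81 * 16.3^2 / (2 * pi)
L0 = 9.81 * 265.6900 / 6.28319
L0 = 2606.4189 / 6.28319
L0 = 414.8245 m

414.8245


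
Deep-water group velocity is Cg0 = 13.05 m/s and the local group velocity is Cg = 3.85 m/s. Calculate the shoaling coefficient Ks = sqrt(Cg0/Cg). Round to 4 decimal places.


Ks = sqrt(Cg0 / Cg)
Ks = sqrt(13.05 / 3.85)
Ks = sqrt(3.3896)
Ks = 1.8411

1.8411


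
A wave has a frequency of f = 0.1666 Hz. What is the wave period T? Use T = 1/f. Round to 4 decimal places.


T = 1 / f
T = 1 / 0.1666
T = 6.0024 s

6.0024


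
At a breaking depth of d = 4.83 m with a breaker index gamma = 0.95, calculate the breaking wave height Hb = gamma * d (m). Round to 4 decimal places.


Hb = gamma * d
Hb = 0.95 * 4.83
Hb = 4.5885 m

4.5885


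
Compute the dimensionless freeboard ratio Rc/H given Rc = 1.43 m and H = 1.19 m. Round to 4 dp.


Relative freeboard = Rc / H
= 1.43 / 1.19
= 1.2017

1.2017


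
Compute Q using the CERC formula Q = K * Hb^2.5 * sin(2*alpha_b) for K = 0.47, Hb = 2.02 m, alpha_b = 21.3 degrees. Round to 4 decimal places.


Q = K * Hb^2.5 * sin(2 * alpha_b)
Hb^2.5 = 2.02^2.5 = 5.799338
sin(2 * 21.3) = sin(42.6) = 0.676876
Q = 0.47 * 5.799338 * 0.676876
Q = 1.8450 m^3/s

1.8450


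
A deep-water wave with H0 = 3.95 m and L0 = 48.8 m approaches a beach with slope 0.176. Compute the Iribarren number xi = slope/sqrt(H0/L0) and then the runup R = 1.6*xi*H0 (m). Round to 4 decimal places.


xi = slope / sqrt(H0/L0)
H0/L0 = 3.95/48.8 = 0.080943
sqrt(0.080943) = 0.284504
xi = 0.176 / 0.284504 = 0.618620
R = 1.6 * xi * H0 = 1.6 * 0.618620 * 3.95
R = 3.9097 m

3.9097


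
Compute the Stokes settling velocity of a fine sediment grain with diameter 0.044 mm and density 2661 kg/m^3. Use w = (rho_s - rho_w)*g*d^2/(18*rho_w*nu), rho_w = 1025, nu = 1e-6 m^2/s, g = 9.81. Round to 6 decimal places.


w = (rho_s - rho_w) * g * d^2 / (18 * rho_w * nu)
d = 0.044 mm = 0.000044 m
rho_s - rho_w = 2661 - 1025 = 1636
Numerator = 1636 * 9.81 * (0.000044)^2 = 0.000031071174
Denominator = 18 * 1025 * 1e-6 = 0.018450
w = 0.001684 m/s

0.001684


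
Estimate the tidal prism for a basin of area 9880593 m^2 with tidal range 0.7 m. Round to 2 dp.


Tidal prism = Area * Tidal range
P = 9880593 * 0.7
P = 6916415.10 m^3

6916415.10


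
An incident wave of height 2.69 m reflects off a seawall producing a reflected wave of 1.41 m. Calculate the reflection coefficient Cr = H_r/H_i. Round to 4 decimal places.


Cr = H_r / H_i
Cr = 1.41 / 2.69
Cr = 0.5242

0.5242


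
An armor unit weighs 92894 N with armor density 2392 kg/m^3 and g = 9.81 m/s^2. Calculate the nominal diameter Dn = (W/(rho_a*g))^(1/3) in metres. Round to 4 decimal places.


V = W / (rho_a * g)
V = 92894 / (2392 * 9.81)
V = 92894 / 23465.52
V = 3.958745 m^3
Dn = V^(1/3) = 3.958745^(1/3)
Dn = 1.5819 m

1.5819


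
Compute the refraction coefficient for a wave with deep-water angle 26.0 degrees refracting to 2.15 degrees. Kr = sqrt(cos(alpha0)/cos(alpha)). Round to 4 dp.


Kr = sqrt(cos(alpha0) / cos(alpha))
cos(26.0) = 0.898794
cos(2.15) = 0.999296
Kr = sqrt(0.898794 / 0.999296)
Kr = sqrt(0.899427)
Kr = 0.9484

0.9484


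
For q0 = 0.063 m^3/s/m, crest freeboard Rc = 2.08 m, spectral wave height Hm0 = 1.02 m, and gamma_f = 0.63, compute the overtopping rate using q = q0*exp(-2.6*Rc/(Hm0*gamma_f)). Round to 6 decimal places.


q = q0 * exp(-2.6 * Rc / (Hm0 * gamma_f))
Exponent = -2.6 * 2.08 / (1.02 * 0.63)
= -2.6 * 2.08 / 0.6426
= -8.415811
exp(-8.415811) = 0.000221
q = 0.063 * 0.000221
q = 0.000014 m^3/s/m

0.000014


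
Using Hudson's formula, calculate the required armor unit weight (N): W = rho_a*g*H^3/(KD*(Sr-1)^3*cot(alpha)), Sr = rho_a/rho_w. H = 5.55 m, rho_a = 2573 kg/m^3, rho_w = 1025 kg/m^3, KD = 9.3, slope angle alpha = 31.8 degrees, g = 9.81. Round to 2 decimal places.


Sr = rho_a / rho_w = 2573 / 1025 = 2.510244
(Sr - 1) = 1.510244
(Sr - 1)^3 = 3.444620
cot(31.8) = 1 / tan(31.8) = 1 / 0.620026 = 1.612835
Numerator = 2573 * 9.81 * 5.55^3 = 4315068.9829
Denominator = 9.3 * 3.444620 * 1.612835 = 51.667105
W = 4315068.9829 / 51.667105
W = 83516.75 N

83516.75


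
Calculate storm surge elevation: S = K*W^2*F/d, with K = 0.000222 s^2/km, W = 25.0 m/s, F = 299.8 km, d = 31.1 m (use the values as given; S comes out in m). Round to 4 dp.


S = K * W^2 * F / d
W^2 = 25.0^2 = 625.00
S = 0.000222 * 625.00 * 299.8 / 31.1
Numerator = 0.000222 * 625.00 * 299.8 = 41.597250
S = 41.597250 / 31.1 = 1.3375 m

1.3375


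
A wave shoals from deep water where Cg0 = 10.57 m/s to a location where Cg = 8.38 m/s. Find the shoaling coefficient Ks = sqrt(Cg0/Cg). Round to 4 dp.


Ks = sqrt(Cg0 / Cg)
Ks = sqrt(10.57 / 8.38)
Ks = sqrt(1.2613)
Ks = 1.1231

1.1231


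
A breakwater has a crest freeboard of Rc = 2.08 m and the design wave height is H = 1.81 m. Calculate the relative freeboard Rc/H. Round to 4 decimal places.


Relative freeboard = Rc / H
= 2.08 / 1.81
= 1.1492

1.1492


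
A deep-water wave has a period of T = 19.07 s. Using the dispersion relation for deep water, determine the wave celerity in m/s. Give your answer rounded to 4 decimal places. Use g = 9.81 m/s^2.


We use the deep-water celerity formula:
C = g * T / (2 * pi)
C = 9.81 * 19.07 / (2 * 3.14159...)
C = 187.076700 / 6.283185
C = 29.7742 m/s

29.7742


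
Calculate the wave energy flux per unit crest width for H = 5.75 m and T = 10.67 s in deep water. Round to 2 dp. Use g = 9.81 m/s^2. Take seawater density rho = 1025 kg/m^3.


P = rho * g^2 * H^2 * T / (32 * pi)
P = 1025 * 9.81^2 * 5.75^2 * 10.67 / (32 * pi)
P = 1025 * 96.2361 * 33.0625 * 10.67 / 100.53096
P = 346148.25 W/m

346148.25


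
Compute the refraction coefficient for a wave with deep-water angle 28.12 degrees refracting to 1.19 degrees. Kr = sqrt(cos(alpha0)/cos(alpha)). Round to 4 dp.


Kr = sqrt(cos(alpha0) / cos(alpha))
cos(28.12) = 0.881962
cos(1.19) = 0.999784
Kr = sqrt(0.881962 / 0.999784)
Kr = sqrt(0.882153)
Kr = 0.9392

0.9392


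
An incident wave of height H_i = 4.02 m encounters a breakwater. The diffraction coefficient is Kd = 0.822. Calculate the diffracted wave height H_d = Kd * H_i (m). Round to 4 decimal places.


H_d = Kd * H_i
H_d = 0.822 * 4.02
H_d = 3.3044 m

3.3044


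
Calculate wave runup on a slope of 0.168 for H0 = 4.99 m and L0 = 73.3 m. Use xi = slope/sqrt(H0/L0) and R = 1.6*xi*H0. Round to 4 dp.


xi = slope / sqrt(H0/L0)
H0/L0 = 4.99/73.3 = 0.068076
sqrt(0.068076) = 0.260915
xi = 0.168 / 0.260915 = 0.643889
R = 1.6 * xi * H0 = 1.6 * 0.643889 * 4.99
R = 5.1408 m

5.1408


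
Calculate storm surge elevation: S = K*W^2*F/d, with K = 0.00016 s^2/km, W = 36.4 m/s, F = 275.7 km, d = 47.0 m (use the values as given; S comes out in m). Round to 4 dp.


S = K * W^2 * F / d
W^2 = 36.4^2 = 1324.96
S = 0.00016 * 1324.96 * 275.7 / 47.0
Numerator = 0.00016 * 1324.96 * 275.7 = 58.446636
S = 58.446636 / 47.0 = 1.2435 m

1.2435


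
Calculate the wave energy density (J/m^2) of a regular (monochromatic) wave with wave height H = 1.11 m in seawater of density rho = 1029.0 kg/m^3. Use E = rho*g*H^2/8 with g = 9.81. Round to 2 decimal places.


E = (1/8) * rho * g * H^2
E = (1/8) * 1029.0 * 9.81 * 1.11^2
E = 0.125 * 1029.0 * 9.81 * 1.2321
E = 1554.68 J/m^2

1554.68


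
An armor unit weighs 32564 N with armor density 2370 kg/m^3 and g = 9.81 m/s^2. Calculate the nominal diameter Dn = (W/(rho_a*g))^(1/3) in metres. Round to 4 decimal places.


V = W / (rho_a * g)
V = 32564 / (2370 * 9.81)
V = 32564 / 23249.70
V = 1.400620 m^3
Dn = V^(1/3) = 1.400620^(1/3)
Dn = 1.1189 m

1.1189


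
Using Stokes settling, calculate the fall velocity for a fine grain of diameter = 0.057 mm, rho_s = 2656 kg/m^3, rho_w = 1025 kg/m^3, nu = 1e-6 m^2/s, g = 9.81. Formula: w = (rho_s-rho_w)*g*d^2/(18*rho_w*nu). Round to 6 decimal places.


w = (rho_s - rho_w) * g * d^2 / (18 * rho_w * nu)
d = 0.057 mm = 0.000057 m
rho_s - rho_w = 2656 - 1025 = 1631
Numerator = 1631 * 9.81 * (0.000057)^2 = 0.000051984357
Denominator = 18 * 1025 * 1e-6 = 0.018450
w = 0.002818 m/s

0.002818


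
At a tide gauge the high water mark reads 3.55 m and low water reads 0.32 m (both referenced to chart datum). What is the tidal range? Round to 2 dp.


Tidal range = High water - Low water
Tidal range = 3.55 - (0.32)
Tidal range = 3.23 m

3.23


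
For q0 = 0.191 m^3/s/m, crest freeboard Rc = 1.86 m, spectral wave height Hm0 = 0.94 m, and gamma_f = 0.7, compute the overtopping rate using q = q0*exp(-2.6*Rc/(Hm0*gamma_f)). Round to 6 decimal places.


q = q0 * exp(-2.6 * Rc / (Hm0 * gamma_f))
Exponent = -2.6 * 1.86 / (0.94 * 0.7)
= -2.6 * 1.86 / 0.6580
= -7.349544
exp(-7.349544) = 0.000643
q = 0.191 * 0.000643
q = 0.000123 m^3/s/m

0.000123


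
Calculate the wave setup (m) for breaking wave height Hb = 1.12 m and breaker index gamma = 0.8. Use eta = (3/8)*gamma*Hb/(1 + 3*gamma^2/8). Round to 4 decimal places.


eta = (3/8) * gamma * Hb / (1 + 3*gamma^2/8)
Numerator = (3/8) * 0.8 * 1.12 = 0.336000
Denominator = 1 + 3*0.8^2/8 = 1 + 0.240000 = 1.240000
eta = 0.336000 / 1.240000
eta = 0.2710 m

0.2710


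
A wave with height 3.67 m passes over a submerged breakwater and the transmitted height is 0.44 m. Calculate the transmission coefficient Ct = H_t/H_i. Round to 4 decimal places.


Ct = H_t / H_i
Ct = 0.44 / 3.67
Ct = 0.1199

0.1199


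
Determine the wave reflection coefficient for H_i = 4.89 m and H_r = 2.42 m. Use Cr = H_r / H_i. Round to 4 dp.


Cr = H_r / H_i
Cr = 2.42 / 4.89
Cr = 0.4949

0.4949


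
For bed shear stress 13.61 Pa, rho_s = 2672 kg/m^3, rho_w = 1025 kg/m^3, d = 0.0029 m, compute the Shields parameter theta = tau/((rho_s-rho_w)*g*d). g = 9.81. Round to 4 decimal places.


theta = tau / ((rho_s - rho_w) * g * d)
rho_s - rho_w = 2672 - 1025 = 1647
Denominator = 1647 * 9.81 * 0.0029 = 46.855503
theta = 13.61 / 46.855503
theta = 0.2905

0.2905


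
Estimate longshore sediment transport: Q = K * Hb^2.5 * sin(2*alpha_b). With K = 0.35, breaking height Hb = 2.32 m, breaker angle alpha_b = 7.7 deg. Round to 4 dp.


Q = K * Hb^2.5 * sin(2 * alpha_b)
Hb^2.5 = 2.32^2.5 = 8.198227
sin(2 * 7.7) = sin(15.4) = 0.265556
Q = 0.35 * 8.198227 * 0.265556
Q = 0.7620 m^3/s

0.7620


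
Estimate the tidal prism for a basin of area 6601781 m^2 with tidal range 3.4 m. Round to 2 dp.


Tidal prism = Area * Tidal range
P = 6601781 * 3.4
P = 22446055.40 m^3

22446055.40


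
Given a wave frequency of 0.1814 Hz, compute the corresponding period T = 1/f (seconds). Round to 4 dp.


T = 1 / f
T = 1 / 0.1814
T = 5.5127 s

5.5127


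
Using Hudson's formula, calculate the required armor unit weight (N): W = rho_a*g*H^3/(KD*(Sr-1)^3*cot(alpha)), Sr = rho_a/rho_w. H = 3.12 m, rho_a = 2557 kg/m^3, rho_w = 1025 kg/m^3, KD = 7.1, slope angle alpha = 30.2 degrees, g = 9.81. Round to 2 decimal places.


Sr = rho_a / rho_w = 2557 / 1025 = 2.494634
(Sr - 1) = 1.494634
(Sr - 1)^3 = 3.338910
cot(30.2) = 1 / tan(30.2) = 1 / 0.582014 = 1.718172
Numerator = 2557 * 9.81 * 3.12^3 = 761839.5547
Denominator = 7.1 * 3.338910 * 1.718172 = 40.731433
W = 761839.5547 / 40.731433
W = 18703.97 N

18703.97


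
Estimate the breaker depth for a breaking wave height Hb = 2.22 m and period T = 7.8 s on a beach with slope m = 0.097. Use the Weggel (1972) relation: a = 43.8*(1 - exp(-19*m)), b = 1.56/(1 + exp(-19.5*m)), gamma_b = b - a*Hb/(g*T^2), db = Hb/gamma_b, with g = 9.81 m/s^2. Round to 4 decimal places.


a = 43.8 * (1 - exp(-19 * m))
exp(-19 * 0.097) = exp(-1.8430) = 0.158342
a = 43.8 * (1 - 0.158342) = 36.864634
b = 1.56 / (1 + exp(-19.5 * m))
exp(-19.5 * 0.097) = exp(-1.8915) = 0.150845
b = 1.56 / (1 + 0.150845) = 1.355525
Hb / (g * T^2) = 2.22 / (9.81 * 7.8^2) = 2.22 / 596.8404 = 0.00371959
gamma_b = b - a * Hb/(g*T^2) = 1.355525 - 36.864634 * 0.00371959 = 1.218404
db = Hb / gamma_b = 2.22 / 1.218404
db = 1.8221 m

1.8221


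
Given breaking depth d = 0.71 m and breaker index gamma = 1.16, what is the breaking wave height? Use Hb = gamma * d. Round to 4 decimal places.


Hb = gamma * d
Hb = 1.16 * 0.71
Hb = 0.8236 m

0.8236


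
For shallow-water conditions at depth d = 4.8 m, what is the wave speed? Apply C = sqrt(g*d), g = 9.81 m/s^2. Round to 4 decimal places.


Using the shallow-water approximation:
C = sqrt(g * d) = sqrt(9.81 * 4.8)
C = sqrt(47.0880)
C = 6.8621 m/s

6.8621


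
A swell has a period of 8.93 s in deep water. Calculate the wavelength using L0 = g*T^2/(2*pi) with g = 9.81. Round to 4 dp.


L0 = g * T^2 / (2 * pi)
L0 = 9.81 * 8.93^2 / (2 * pi)
L0 = 9.81 * 79.7449 / 6.28319
L0 = 782.2975 / 6.28319
L0 = 124.5065 m

124.5065


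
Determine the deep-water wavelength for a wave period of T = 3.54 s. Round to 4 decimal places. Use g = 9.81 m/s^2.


L0 = g * T^2 / (2 * pi)
L0 = 9.81 * 3.54^2 / (2 * pi)
L0 = 9.81 * 12.5316 / 6.28319
L0 = 122.9350 / 6.28319
L0 = 19.5657 m

19.5657


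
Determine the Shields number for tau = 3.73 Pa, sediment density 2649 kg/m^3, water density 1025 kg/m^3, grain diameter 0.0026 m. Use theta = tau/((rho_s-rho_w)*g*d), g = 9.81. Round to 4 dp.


theta = tau / ((rho_s - rho_w) * g * d)
rho_s - rho_w = 2649 - 1025 = 1624
Denominator = 1624 * 9.81 * 0.0026 = 41.421744
theta = 3.73 / 41.421744
theta = 0.0900

0.0900
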